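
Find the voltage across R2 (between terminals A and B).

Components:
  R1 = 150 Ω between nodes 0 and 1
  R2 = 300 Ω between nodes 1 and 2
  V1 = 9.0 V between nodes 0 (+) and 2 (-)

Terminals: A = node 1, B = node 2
R1 and R2 are in series across V1 (node 0 → node 1 → node 2), and the output A–B is taken across R2, so this is a voltage divider.
Series current: I = V1/(R1 + R2) = 9/(150 + 300) = 9/450 = 0.02 A
V_R2 = I × R2 = V1 × R2/(R1 + R2) = 9 × 300/450 = 6 V

Final answer: 6 V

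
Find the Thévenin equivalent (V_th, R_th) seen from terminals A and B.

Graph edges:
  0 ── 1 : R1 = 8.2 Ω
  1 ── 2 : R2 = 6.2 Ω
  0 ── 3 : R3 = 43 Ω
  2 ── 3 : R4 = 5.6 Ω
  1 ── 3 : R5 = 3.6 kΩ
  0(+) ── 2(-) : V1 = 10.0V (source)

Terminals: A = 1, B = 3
Step 1 — V_th is the open-circuit voltage V_A - V_B (nothing connected across the terminals).
Nodal analysis, taking node 2 as the 0 V reference.
Source V1 fixes V_0 = 10 V.
KCL at each unknown node (sum of currents leaving = 0; resistances in Ω):
  Node 1: (V_1 - 10)/8.2 + (V_1 - 0)/6.2 + (V_1 - V_3)/3600 = 0
  Node 3: (V_3 - 10)/43 + (V_3 - 0)/5.6 + (V_3 - V_1)/3600 = 0
Collecting terms (coefficients in siemens):
  0.2835·V_1 - 0.0002778·V_3 = 1.22
  0.2021·V_3 - 0.0002778·V_1 = 0.2326
Determinant D = (0.2835)(0.2021) - (-0.0002778)(-0.0002778) = 0.0573
V_1 = [(1.22)(0.2021) - (-0.0002778)(0.2326)]/D = 4.302 V
V_3 = [(0.2835)(0.2326) - (1.22)(-0.0002778)]/D = 1.157 V
V_th = V_1 - V_3 = 4.302 - 1.157 = 3.146 V
Step 2 — R_th: zero the source — replace V1 by a short circuit (node 2 merges into node 0) — and find the resistance seen between A (node 1) and B (node 3).
Reduce the network between node 1 (A) and node 3 (B) by series/parallel combination:
  Rp1 = R1 ‖ R2 (parallel, both between nodes 0 and 1) = 1/(1/8.2 + 1/6.2) = 3.531 Ω
  Rp2 = R3 ‖ R4 (parallel, both between nodes 0 and 3) = 1/(1/43 + 1/5.6) = 4.955 Ω
  Rs1 = Rp1 + Rp2 (series, joined only at node 0) = 3.531 + 4.955 = 8.485 Ω
  Rp3 = R5 ‖ Rs1 (parallel, both between nodes 1 and 3) = 1/(1/3600 + 1/8.485) = 8.465 Ω
R_th = 8.465 Ω

Final answer: V_th = 3.146 V, R_th = 8.465 Ω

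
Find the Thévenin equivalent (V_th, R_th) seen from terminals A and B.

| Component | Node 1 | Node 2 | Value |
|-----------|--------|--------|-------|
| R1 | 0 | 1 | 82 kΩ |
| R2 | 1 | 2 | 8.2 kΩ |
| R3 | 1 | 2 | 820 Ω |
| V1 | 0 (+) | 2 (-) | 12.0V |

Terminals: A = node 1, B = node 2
Step 1 — V_th is the open-circuit voltage V_A - V_B (nothing connected across the terminals).
Nodal analysis, taking node 2 as the 0 V reference.
Source V1 fixes V_0 = 12 V.
KCL at each unknown node (sum of currents leaving = 0; resistances in Ω):
  Node 1: (V_1 - 12)/82000 + (V_1 - 0)/8200 + (V_1 - 0)/820 = 0
Collecting terms: 0.001354 × V_1 = 0.0001463  =>  V_1 = 0.1081 V
V_th = V_1 - V_2 = 0.1081 - 0 = 0.1081 V
Step 2 — R_th: zero the source — replace V1 by a short circuit (node 2 merges into node 0) — and find the resistance seen between A (node 1) and B (node 0).
Reduce the network between node 1 (A) and node 0 (B) by series/parallel combination:
  Rp1 = R1 ‖ R2 ‖ R3 (parallel, all between nodes 0 and 1) = 1/(1/82000 + 1/8200 + 1/820) = 738.7 Ω
R_th = 738.7 Ω

Final answer: V_th = 0.1081 V, R_th = 738.7 Ω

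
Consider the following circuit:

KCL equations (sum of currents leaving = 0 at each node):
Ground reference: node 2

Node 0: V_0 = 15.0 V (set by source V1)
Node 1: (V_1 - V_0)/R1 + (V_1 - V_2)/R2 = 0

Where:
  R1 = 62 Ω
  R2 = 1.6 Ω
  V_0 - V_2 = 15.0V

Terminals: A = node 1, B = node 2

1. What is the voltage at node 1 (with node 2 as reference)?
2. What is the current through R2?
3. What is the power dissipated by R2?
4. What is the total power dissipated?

Nodal analysis, taking node 2 as the 0 V reference.
Source V1 fixes V_0 = 15 V.
KCL at each unknown node (sum of currents leaving = 0; resistances in Ω):
  Node 1: (V_1 - 15)/62 + (V_1 - 0)/1.6 = 0
Collecting terms: 0.6411 × V_1 = 0.2419  =>  V_1 = 0.3774 V
Part 1:
  Read off the nodal solution: V_1 = 0.3774 V
Part 2:
  I_R2 = (V_1 - V_2)/R2 = (0.3774 - 0)/1.6 = 0.2358 A
  Magnitude: I_R2 = 0.2358 A
Part 3:
  I_R2 = (V_1 - V_2)/R2 = (0.3774 - 0)/1.6 = 0.2358 A
  P_R2 = I_R2² × R2 = (0.2358)² × 1.6 = 0.089 W
Part 4:
  Power in each resistor, P = (ΔV)²/R:
    P_R1 = (15 - 0.3774)²/62 = 3.449 W
    P_R2 = (0.3774 - 0)²/1.6 = 0.089 W
  P_total = P_R1 + P_R2 = 3.538 W

Final answers:
1. V_1 = 0.3774 V
2. I_R2 = 0.2358 A
3. P_R2 = 0.089 W
4. P_total = 3.538 W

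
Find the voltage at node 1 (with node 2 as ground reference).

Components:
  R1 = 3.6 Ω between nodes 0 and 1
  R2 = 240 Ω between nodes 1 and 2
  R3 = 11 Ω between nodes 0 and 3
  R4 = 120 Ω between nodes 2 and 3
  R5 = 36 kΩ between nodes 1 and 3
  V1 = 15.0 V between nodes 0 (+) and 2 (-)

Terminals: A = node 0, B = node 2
Nodal analysis, taking node 2 as the 0 V reference.
Source V1 fixes V_0 = 15 V.
KCL at each unknown node (sum of currents leaving = 0; resistances in Ω):
  Node 1: (V_1 - 15)/3.6 + (V_1 - 0)/240 + (V_1 - V_3)/36000 = 0
  Node 3: (V_3 - 15)/11 + (V_3 - 0)/120 + (V_3 - V_1)/36000 = 0
Collecting terms (coefficients in siemens):
  0.282·V_1 - 0.00002778·V_3 = 4.167
  0.09927·V_3 - 0.00002778·V_1 = 1.364
Determinant D = (0.282)(0.09927) - (-0.00002778)(-0.00002778) = 0.02799
V_1 = [(4.167)(0.09927) - (-0.00002778)(1.364)]/D = 14.78 V
V_3 = [(0.282)(1.364) - (4.167)(-0.00002778)]/D = 13.74 V
The requested potential is V_1 = 14.78 V.

Final answer: V_1 = 14.78 V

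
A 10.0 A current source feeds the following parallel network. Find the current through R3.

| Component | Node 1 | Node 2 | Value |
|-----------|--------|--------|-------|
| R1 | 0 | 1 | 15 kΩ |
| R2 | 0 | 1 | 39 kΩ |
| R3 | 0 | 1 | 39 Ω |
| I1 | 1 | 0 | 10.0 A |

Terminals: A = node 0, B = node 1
All resistors sit directly between nodes 0 and 1, so they are in parallel and share one voltage V; the full source current 10 A splits among them.
1/R_par = 1/15000 + 1/39000 + 1/39 = 0.02573 S  =>  R_par = 38.86 Ω
V = I × R_par = 10 × 38.86 = 388.6 V
I_R3 = V/R3 = 388.6/39 = 9.964 A

Final answer: 9.964 A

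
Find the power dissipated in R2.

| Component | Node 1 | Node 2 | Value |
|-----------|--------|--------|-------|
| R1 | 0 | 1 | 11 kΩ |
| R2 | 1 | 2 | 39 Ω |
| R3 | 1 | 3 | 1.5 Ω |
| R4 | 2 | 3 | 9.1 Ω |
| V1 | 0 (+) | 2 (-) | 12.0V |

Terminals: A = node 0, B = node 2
Nodal analysis, taking node 2 as the 0 V reference.
Source V1 fixes V_0 = 12 V.
KCL at each unknown node (sum of currents leaving = 0; resistances in Ω):
  Node 1: (V_1 - 12)/11000 + (V_1 - 0)/39 + (V_1 - V_3)/1.5 = 0
  Node 3: (V_3 - V_1)/1.5 + (V_3 - 0)/9.1 = 0
Collecting terms (coefficients in siemens):
  0.6924·V_1 - 0.6667·V_3 = 0.001091
  0.7766·V_3 - 0.6667·V_1 = 0
Determinant D = (0.6924)(0.7766) - (-0.6667)(-0.6667) = 0.09324
V_1 = [(0.001091)(0.7766) - (-0.6667)(0)]/D = 0.009085 V
V_3 = [(0.6924)(0) - (0.001091)(-0.6667)]/D = 0.0078 V
I_R2 = (V_1 - V_2)/R2 = (0.009085 - 0)/39 = 0.000233 A
P_R2 = I_R2² × R2 = (0.000233)² × 39 = 0.000002117 W

Final answer: 2.117e-06 W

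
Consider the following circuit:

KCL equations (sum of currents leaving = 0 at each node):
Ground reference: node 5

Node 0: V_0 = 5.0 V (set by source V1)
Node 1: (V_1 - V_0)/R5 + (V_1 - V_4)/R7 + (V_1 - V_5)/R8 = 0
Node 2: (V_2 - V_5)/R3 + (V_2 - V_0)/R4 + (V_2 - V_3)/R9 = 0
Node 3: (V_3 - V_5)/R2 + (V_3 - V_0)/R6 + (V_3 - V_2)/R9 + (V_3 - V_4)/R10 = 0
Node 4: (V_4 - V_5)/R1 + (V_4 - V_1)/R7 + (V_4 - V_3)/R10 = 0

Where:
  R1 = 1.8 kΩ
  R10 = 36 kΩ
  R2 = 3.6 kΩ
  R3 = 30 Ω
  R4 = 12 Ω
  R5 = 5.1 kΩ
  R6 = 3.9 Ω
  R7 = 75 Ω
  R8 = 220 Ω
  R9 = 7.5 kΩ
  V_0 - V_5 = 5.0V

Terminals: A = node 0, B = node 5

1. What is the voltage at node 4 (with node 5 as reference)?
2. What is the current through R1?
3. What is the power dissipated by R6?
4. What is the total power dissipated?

Nodal analysis, taking node 5 as the 0 V reference.
Source V1 fixes V_0 = 5 V.
KCL at each unknown node (sum of currents leaving = 0; resistances in Ω):
  Node 1: (V_1 - 5)/5100 + (V_1 - V_4)/75 + (V_1 - 0)/220 = 0
  Node 2: (V_2 - 0)/30 + (V_2 - 5)/12 + (V_2 - V_3)/7500 = 0
  Node 3: (V_3 - 0)/3600 + (V_3 - 5)/3.9 + (V_3 - V_2)/7500 + (V_3 - V_4)/36000 = 0
  Node 4: (V_4 - 0)/1800 + (V_4 - V_1)/75 + (V_4 - V_3)/36000 = 0
Collecting terms (coefficients in siemens):
  0.01807·V_1 - 0.01333·V_4 = 0.0009804
  0.1168·V_2 - 0.0001333·V_3 = 0.4167
  0.2568·V_3 - 0.0001333·V_2 - 0.00002778·V_4 = 1.282
  0.01392·V_4 - 0.01333·V_1 - 0.00002778·V_3 = 0
Solving these 4 simultaneous equations (Gaussian elimination) gives:
  V_1 = 0.21 V, V_2 = 3.573 V, V_3 = 4.993 V, V_4 = 0.2112 V
Part 1:
  Read off the nodal solution: V_4 = 0.2112 V
Part 2:
  I_R1 = (V_4 - V_5)/R1 = (0.2112 - 0)/1800 = 0.0001173 A
  Magnitude: I_R1 = 0.0001173 A
Part 3:
  I_R6 = (V_0 - V_3)/R6 = (5 - 4.993)/3.9 = 0.001709 A
  P_R6 = I_R6² × R6 = (0.001709)² × 3.9 = 0.00001139 W
Part 4:
  Power in each resistor, P = (ΔV)²/R:
    P_R1 = (0.2112 - 0)²/1800 = 0.00002478 W
    P_R2 = (4.993 - 0)²/3600 = 0.006926 W
    P_R3 = (3.573 - 0)²/30 = 0.4256 W
    P_R4 = (5 - 3.573)²/12 = 0.1697 W
    P_R5 = (5 - 0.21)²/5100 = 0.004499 W
    P_R6 = (5 - 4.993)²/3.9 = 0.00001139 W
    P_R7 = (0.21 - 0.2112)²/75 = 0.00000001803 W
    P_R8 = (0.21 - 0)²/220 = 0.0002005 W
    P_R9 = (3.573 - 4.993)²/7500 = 0.000269 W
    P_R10 = (4.993 - 0.2112)²/36000 = 0.0006352 W
  P_total = P_R1 + P_R2 + P_R3 + P_R4 + P_R5 + P_R6 + P_R7 + P_R8 + P_R9 + P_R10 = 0.6078 W

Final answers:
1. V_4 = 0.2112 V
2. I_R1 = 0.0001173 A
3. P_R6 = 1.139e-05 W
4. P_total = 0.6078 W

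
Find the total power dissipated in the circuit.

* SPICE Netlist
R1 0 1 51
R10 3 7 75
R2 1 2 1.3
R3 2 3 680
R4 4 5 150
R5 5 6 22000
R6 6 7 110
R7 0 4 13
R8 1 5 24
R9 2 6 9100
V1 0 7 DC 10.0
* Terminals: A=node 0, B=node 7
Nodal analysis, taking node 7 as the 0 V reference.
Source V1 fixes V_0 = 10 V.
KCL at each unknown node (sum of currents leaving = 0; resistances in Ω):
  Node 1: (V_1 - 10)/51 + (V_1 - V_2)/1.3 + (V_1 - V_5)/24 = 0
  Node 2: (V_2 - V_1)/1.3 + (V_2 - V_3)/680 + (V_2 - V_6)/9100 = 0
  Node 3: (V_3 - V_2)/680 + (V_3 - 0)/75 = 0
  Node 4: (V_4 - V_5)/150 + (V_4 - 10)/13 = 0
  Node 5: (V_5 - V_4)/150 + (V_5 - V_6)/22000 + (V_5 - V_1)/24 = 0
  Node 6: (V_6 - V_5)/22000 + (V_6 - 0)/110 + (V_6 - V_2)/9100 = 0
Collecting terms (coefficients in siemens):
  0.8305·V_1 - 0.7692·V_2 - 0.04167·V_5 = 0.1961
  0.7708·V_2 - 0.7692·V_1 - 0.001471·V_3 - 0.0001099·V_6 = 0
  0.0148·V_3 - 0.001471·V_2 = 0
  0.08359·V_4 - 0.006667·V_5 = 0.7692
  0.04838·V_5 - 0.04167·V_1 - 0.006667·V_4 - 0.00004545·V_6 = 0
  0.009246·V_6 - 0.0001099·V_2 - 0.00004545·V_5 = 0
Solving these 6 simultaneous equations (Gaussian elimination) gives:
  V_1 = 9.444 V, V_2 = 9.426 V, V_3 = 0.9364 V, V_4 = 9.961 V
  V_5 = 9.507 V, V_6 = 0.1588 V
Power in each resistor, P = (ΔV)²/R:
  P_R1 = (10 - 9.444)²/51 = 0.006061 W
  P_R2 = (9.444 - 9.426)²/1.3 = 0.0002371 W
  P_R3 = (9.426 - 0.9364)²/680 = 0.106 W
  P_R4 = (9.961 - 9.507)²/150 = 0.001375 W
  P_R5 = (9.507 - 0.1588)²/22000 = 0.003972 W
  P_R6 = (0.1588 - 0)²/110 = 0.0002292 W
  P_R7 = (10 - 9.961)²/13 = 0.0001192 W
  P_R8 = (9.444 - 9.507)²/24 = 0.0001626 W
  P_R9 = (9.426 - 0.1588)²/9100 = 0.009439 W
  P_R10 = (0.9364 - 0)²/75 = 0.01169 W
P_total = P_R1 + P_R2 + P_R3 + P_R4 + P_R5 + P_R6 + P_R7 + P_R8 + P_R9 + P_R10 = 0.1393 W

Final answer: 0.1393 W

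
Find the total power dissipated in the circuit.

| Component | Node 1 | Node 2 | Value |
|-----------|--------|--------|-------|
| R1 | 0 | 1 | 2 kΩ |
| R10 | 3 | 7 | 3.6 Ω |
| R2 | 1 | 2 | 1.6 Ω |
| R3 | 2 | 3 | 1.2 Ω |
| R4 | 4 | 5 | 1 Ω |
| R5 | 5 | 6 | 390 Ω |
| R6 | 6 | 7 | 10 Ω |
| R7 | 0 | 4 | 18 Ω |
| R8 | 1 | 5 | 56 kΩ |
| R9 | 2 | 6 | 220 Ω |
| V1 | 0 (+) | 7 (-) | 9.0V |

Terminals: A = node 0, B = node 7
Nodal analysis, taking node 7 as the 0 V reference.
Source V1 fixes V_0 = 9 V.
KCL at each unknown node (sum of currents leaving = 0; resistances in Ω):
  Node 1: (V_1 - 9)/2000 + (V_1 - V_2)/1.6 + (V_1 - V_5)/56000 = 0
  Node 2: (V_2 - V_1)/1.6 + (V_2 - V_3)/1.2 + (V_2 - V_6)/220 = 0
  Node 3: (V_3 - V_2)/1.2 + (V_3 - 0)/3.6 = 0
  Node 4: (V_4 - V_5)/1 + (V_4 - 9)/18 = 0
  Node 5: (V_5 - V_4)/1 + (V_5 - V_6)/390 + (V_5 - V_1)/56000 = 0
  Node 6: (V_6 - V_5)/390 + (V_6 - 0)/10 + (V_6 - V_2)/220 = 0
Collecting terms (coefficients in siemens):
  0.6255·V_1 - 0.625·V_2 - 0.00001786·V_5 = 0.0045
  1.463·V_2 - 0.625·V_1 - 0.8333·V_3 - 0.004545·V_6 = 0
  1.111·V_3 - 0.8333·V_2 = 0
  1.056·V_4 - 1·V_5 = 0.5
  1.003·V_5 - 0.00001786·V_1 - 1·V_4 - 0.002564·V_6 = 0
  0.1071·V_6 - 0.004545·V_2 - 0.002564·V_5 = 0
Solving these 6 simultaneous equations (Gaussian elimination) gives:
  V_1 = 0.03361 V, V_2 = 0.02619 V, V_3 = 0.01964 V, V_4 = 8.61 V
  V_5 = 8.589 V, V_6 = 0.2067 V
Power in each resistor, P = (ΔV)²/R:
  P_R1 = (9 - 0.03361)²/2000 = 0.0402 W
  P_R2 = (0.03361 - 0.02619)²/1.6 = 0.00003439 W
  P_R3 = (0.02619 - 0.01964)²/1.2 = 0.00003573 W
  P_R4 = (8.61 - 8.589)²/1 = 0.0004685 W
  P_R5 = (8.589 - 0.2067)²/390 = 0.1801 W
  P_R6 = (0.2067 - 0)²/10 = 0.004273 W
  P_R7 = (9 - 8.61)²/18 = 0.008433 W
  P_R8 = (0.03361 - 8.589)²/56000 = 0.001307 W
  P_R9 = (0.02619 - 0.2067)²/220 = 0.0001481 W
  P_R10 = (0.01964 - 0)²/3.6 = 0.0001072 W
P_total = P_R1 + P_R2 + P_R3 + P_R4 + P_R5 + P_R6 + P_R7 + P_R8 + P_R9 + P_R10 = 0.2352 W

Final answer: 0.2352 W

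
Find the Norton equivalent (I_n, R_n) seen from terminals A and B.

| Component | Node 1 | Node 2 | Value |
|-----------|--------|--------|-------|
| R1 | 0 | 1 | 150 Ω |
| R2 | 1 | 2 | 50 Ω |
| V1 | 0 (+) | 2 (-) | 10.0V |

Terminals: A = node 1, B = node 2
Find the Thévenin equivalent first; then I_n = V_th/R_th and R_n = R_th.
Step 1 — V_th is the open-circuit voltage V_A - V_B (nothing connected across the terminals).
Nodal analysis, taking node 2 as the 0 V reference.
Source V1 fixes V_0 = 10 V.
KCL at each unknown node (sum of currents leaving = 0; resistances in Ω):
  Node 1: (V_1 - 10)/150 + (V_1 - 0)/50 = 0
Collecting terms: 0.02667 × V_1 = 0.06667  =>  V_1 = 2.5 V
V_th = V_1 - V_2 = 2.5 - 0 = 2.5 V
Step 2 — R_th: zero the source — replace V1 by a short circuit (node 2 merges into node 0) — and find the resistance seen between A (node 1) and B (node 0).
Reduce the network between node 1 (A) and node 0 (B) by series/parallel combination:
  Rp1 = R1 ‖ R2 (parallel, both between nodes 0 and 1) = 1/(1/150 + 1/50) = 37.5 Ω
R_th = 37.5 Ω
I_n = V_th/R_th = 2.5/37.5 = 0.06667 A, and R_n = R_th = 37.5 Ω

Final answer: I_n = 0.06667 A, R_n = 37.5 Ω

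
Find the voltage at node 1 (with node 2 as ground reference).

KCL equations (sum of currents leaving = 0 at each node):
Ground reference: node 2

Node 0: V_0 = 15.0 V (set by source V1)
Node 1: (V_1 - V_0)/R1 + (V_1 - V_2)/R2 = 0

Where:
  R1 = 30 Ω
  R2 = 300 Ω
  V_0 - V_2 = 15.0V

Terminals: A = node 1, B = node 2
Nodal analysis, taking node 2 as the 0 V reference.
Source V1 fixes V_0 = 15 V.
KCL at each unknown node (sum of currents leaving = 0; resistances in Ω):
  Node 1: (V_1 - 15)/30 + (V_1 - 0)/300 = 0
Collecting terms: 0.03667 × V_1 = 0.5  =>  V_1 = 13.64 V
The requested potential is V_1 = 13.64 V.

Final answer: V_1 = 13.64 V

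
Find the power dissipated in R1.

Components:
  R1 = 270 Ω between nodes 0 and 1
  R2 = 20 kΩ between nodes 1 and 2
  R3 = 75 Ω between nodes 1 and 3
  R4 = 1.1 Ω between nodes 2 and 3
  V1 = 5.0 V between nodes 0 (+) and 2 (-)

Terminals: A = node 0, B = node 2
Nodal analysis, taking node 2 as the 0 V reference.
Source V1 fixes V_0 = 5 V.
KCL at each unknown node (sum of currents leaving = 0; resistances in Ω):
  Node 1: (V_1 - 5)/270 + (V_1 - 0)/20000 + (V_1 - V_3)/75 = 0
  Node 3: (V_3 - V_1)/75 + (V_3 - 0)/1.1 = 0
Collecting terms (coefficients in siemens):
  0.01709·V_1 - 0.01333·V_3 = 0.01852
  0.9224·V_3 - 0.01333·V_1 = 0
Determinant D = (0.01709)(0.9224) - (-0.01333)(-0.01333) = 0.01558
V_1 = [(0.01852)(0.9224) - (-0.01333)(0)]/D = 1.096 V
V_3 = [(0.01709)(0) - (0.01852)(-0.01333)]/D = 0.01584 V
I_R1 = (V_0 - V_1)/R1 = (5 - 1.096)/270 = 0.01446 A
P_R1 = I_R1² × R1 = (0.01446)² × 270 = 0.05644 W

Final answer: 0.05644 W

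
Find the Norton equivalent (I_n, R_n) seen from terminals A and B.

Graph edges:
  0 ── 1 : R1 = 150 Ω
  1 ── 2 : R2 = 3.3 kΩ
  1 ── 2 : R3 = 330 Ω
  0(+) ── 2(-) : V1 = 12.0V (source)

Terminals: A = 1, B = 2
Find the Thévenin equivalent first; then I_n = V_th/R_th and R_n = R_th.
Step 1 — V_th is the open-circuit voltage V_A - V_B (nothing connected across the terminals).
Nodal analysis, taking node 2 as the 0 V reference.
Source V1 fixes V_0 = 12 V.
KCL at each unknown node (sum of currents leaving = 0; resistances in Ω):
  Node 1: (V_1 - 12)/150 + (V_1 - 0)/3300 + (V_1 - 0)/330 = 0
Collecting terms: 0.01 × V_1 = 0.08  =>  V_1 = 8 V
V_th = V_1 - V_2 = 8 - 0 = 8 V
Step 2 — R_th: zero the source — replace V1 by a short circuit (node 2 merges into node 0) — and find the resistance seen between A (node 1) and B (node 0).
Reduce the network between node 1 (A) and node 0 (B) by series/parallel combination:
  Rp1 = R1 ‖ R2 ‖ R3 (parallel, all between nodes 0 and 1) = 1/(1/150 + 1/3300 + 1/330) = 100 Ω
R_th = 100 Ω
I_n = V_th/R_th = 8/100 = 0.08 A, and R_n = R_th = 100 Ω

Final answer: I_n = 0.08 A, R_n = 100 Ω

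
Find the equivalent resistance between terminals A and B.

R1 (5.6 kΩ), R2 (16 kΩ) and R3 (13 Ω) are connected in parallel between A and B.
Reduce the network between node 0 (A) and node 1 (B) by series/parallel combination:
  Rp1 = R1 ‖ R2 ‖ R3 (parallel, all between nodes 0 and 1) = 1/(1/5600 + 1/16000 + 1/13) = 12.96 Ω
R_eq = 12.96 Ω

Final answer: 12.96 Ω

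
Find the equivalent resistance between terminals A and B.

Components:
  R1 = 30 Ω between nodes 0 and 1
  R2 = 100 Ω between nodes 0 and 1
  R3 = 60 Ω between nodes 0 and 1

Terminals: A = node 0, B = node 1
Reduce the network between node 0 (A) and node 1 (B) by series/parallel combination:
  Rp1 = R1 ‖ R2 ‖ R3 (parallel, all between nodes 0 and 1) = 1/(1/30 + 1/100 + 1/60) = 16.67 Ω
R_eq = 16.67 Ω

Final answer: 16.67 Ω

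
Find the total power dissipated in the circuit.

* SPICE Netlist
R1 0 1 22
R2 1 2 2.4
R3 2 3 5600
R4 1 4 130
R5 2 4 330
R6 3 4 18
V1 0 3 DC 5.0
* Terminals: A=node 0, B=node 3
Nodal analysis, taking node 3 as the 0 V reference.
Source V1 fixes V_0 = 5 V.
KCL at each unknown node (sum of currents leaving = 0; resistances in Ω):
  Node 1: (V_1 - 5)/22 + (V_1 - V_2)/2.4 + (V_1 - V_4)/130 = 0
  Node 2: (V_2 - V_1)/2.4 + (V_2 - 0)/5600 + (V_2 - V_4)/330 = 0
  Node 4: (V_4 - V_1)/130 + (V_4 - V_2)/330 + (V_4 - 0)/18 = 0
Collecting terms (coefficients in siemens):
  0.4698·V_1 - 0.4167·V_2 - 0.007692·V_4 = 0.2273
  0.4199·V_2 - 0.4167·V_1 - 0.00303·V_4 = 0
  0.06628·V_4 - 0.007692·V_1 - 0.00303·V_2 = 0
Solving these 3 simultaneous equations (Gaussian elimination) gives:
  V_1 = 4.162 V, V_2 = 4.135 V, V_4 = 0.6721 V
Power in each resistor, P = (ΔV)²/R:
  P_R1 = (5 - 4.162)²/22 = 0.0319 W
  P_R2 = (4.162 - 4.135)²/2.4 = 0.0003028 W
  P_R3 = (4.135 - 0)²/5600 = 0.003054 W
  P_R4 = (4.162 - 0.6721)²/130 = 0.0937 W
  P_R5 = (4.135 - 0.6721)²/330 = 0.03634 W
  P_R6 = (0 - 0.6721)²/18 = 0.0251 W
P_total = P_R1 + P_R2 + P_R3 + P_R4 + P_R5 + P_R6 = 0.1904 W

Final answer: 0.1904 W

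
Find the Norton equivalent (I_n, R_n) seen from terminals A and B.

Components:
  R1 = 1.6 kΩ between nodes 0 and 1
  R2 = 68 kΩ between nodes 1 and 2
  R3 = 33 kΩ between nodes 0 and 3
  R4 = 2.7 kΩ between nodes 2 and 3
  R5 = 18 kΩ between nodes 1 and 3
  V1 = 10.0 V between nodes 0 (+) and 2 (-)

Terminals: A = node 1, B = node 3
Find the Thévenin equivalent first; then I_n = V_th/R_th and R_n = R_th.
Step 1 — V_th is the open-circuit voltage V_A - V_B (nothing connected across the terminals).
Nodal analysis, taking node 2 as the 0 V reference.
Source V1 fixes V_0 = 10 V.
KCL at each unknown node (sum of currents leaving = 0; resistances in Ω):
  Node 1: (V_1 - 10)/1600 + (V_1 - 0)/68000 + (V_1 - V_3)/18000 = 0
  Node 3: (V_3 - 10)/33000 + (V_3 - 0)/2700 + (V_3 - V_1)/18000 = 0
Collecting terms (coefficients in siemens):
  0.0006953·V_1 - 0.00005556·V_3 = 0.00625
  0.0004562·V_3 - 0.00005556·V_1 = 0.000303
Determinant D = (0.0006953)(0.0004562) - (-0.00005556)(-0.00005556) = 0.0000003141
V_1 = [(0.00625)(0.0004562) - (-0.00005556)(0.000303)]/D = 9.131 V
V_3 = [(0.0006953)(0.000303) - (0.00625)(-0.00005556)]/D = 1.776 V
V_th = V_1 - V_3 = 9.131 - 1.776 = 7.355 V
Step 2 — R_th: zero the source — replace V1 by a short circuit (node 2 merges into node 0) — and find the resistance seen between A (node 1) and B (node 3).
Reduce the network between node 1 (A) and node 3 (B) by series/parallel combination:
  Rp1 = R1 ‖ R2 (parallel, both between nodes 0 and 1) = 1/(1/1600 + 1/68000) = 1563 Ω
  Rp2 = R3 ‖ R4 (parallel, both between nodes 0 and 3) = 1/(1/33000 + 1/2700) = 2496 Ω
  Rs1 = Rp1 + Rp2 (series, joined only at node 0) = 1563 + 2496 = 4059 Ω
  Rp3 = R5 ‖ Rs1 (parallel, both between nodes 1 and 3) = 1/(1/18000 + 1/4059) = 3312 Ω
R_th = 3.312 kΩ
I_n = V_th/R_th = 7.355/3312 = 0.002221 A, and R_n = R_th = 3.312 kΩ

Final answer: I_n = 0.002221 A, R_n = 3.312 kΩ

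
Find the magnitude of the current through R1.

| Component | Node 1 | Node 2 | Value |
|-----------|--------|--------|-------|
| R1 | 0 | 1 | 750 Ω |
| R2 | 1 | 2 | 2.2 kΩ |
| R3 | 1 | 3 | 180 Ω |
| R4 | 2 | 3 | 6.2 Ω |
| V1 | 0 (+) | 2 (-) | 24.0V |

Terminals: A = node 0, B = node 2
Nodal analysis, taking node 2 as the 0 V reference.
Source V1 fixes V_0 = 24 V.
KCL at each unknown node (sum of currents leaving = 0; resistances in Ω):
  Node 1: (V_1 - 24)/750 + (V_1 - 0)/2200 + (V_1 - V_3)/180 = 0
  Node 3: (V_3 - V_1)/180 + (V_3 - 0)/6.2 = 0
Collecting terms (coefficients in siemens):
  0.007343·V_1 - 0.005556·V_3 = 0.032
  0.1668·V_3 - 0.005556·V_1 = 0
Determinant D = (0.007343)(0.1668) - (-0.005556)(-0.005556) = 0.001194
V_1 = [(0.032)(0.1668) - (-0.005556)(0)]/D = 4.47 V
V_3 = [(0.007343)(0) - (0.032)(-0.005556)]/D = 0.1488 V
I_R1 = (V_0 - V_1)/R1 = (24 - 4.47)/750 = 0.02604 A
|I_R1| = 0.02604 A

Final answer: |I_R1| = 0.02604 A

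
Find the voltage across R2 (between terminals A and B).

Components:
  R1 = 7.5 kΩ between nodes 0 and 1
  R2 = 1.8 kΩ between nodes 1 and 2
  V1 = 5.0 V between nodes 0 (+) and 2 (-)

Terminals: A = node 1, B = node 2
R1 and R2 are in series across V1 (node 0 → node 1 → node 2), and the output A–B is taken across R2, so this is a voltage divider.
Series current: I = V1/(R1 + R2) = 5/(7500 + 1800) = 5/9300 = 0.0005376 A
V_R2 = I × R2 = V1 × R2/(R1 + R2) = 5 × 1800/9300 = 0.9677 V

Final answer: 0.9677 V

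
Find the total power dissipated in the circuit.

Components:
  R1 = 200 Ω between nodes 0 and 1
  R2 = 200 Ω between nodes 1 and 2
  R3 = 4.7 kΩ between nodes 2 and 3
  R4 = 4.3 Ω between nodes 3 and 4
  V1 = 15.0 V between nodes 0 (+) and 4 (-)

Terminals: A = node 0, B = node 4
Nodal analysis, taking node 4 as the 0 V reference.
Source V1 fixes V_0 = 15 V.
KCL at each unknown node (sum of currents leaving = 0; resistances in Ω):
  Node 1: (V_1 - 15)/200 + (V_1 - V_2)/200 = 0
  Node 2: (V_2 - V_1)/200 + (V_2 - V_3)/4700 = 0
  Node 3: (V_3 - V_2)/4700 + (V_3 - 0)/4.3 = 0
Collecting terms (coefficients in siemens):
  0.01·V_1 - 0.005·V_2 = 0.075
  0.005213·V_2 - 0.005·V_1 - 0.0002128·V_3 = 0
  0.2328·V_3 - 0.0002128·V_2 = 0
Solving these 3 simultaneous equations (Gaussian elimination) gives:
  V_1 = 14.41 V, V_2 = 13.82 V, V_3 = 0.01264 V
Power in each resistor, P = (ΔV)²/R:
  P_R1 = (15 - 14.41)²/200 = 0.001727 W
  P_R2 = (14.41 - 13.82)²/200 = 0.001727 W
  P_R3 = (13.82 - 0.01264)²/4700 = 0.04059 W
  P_R4 = (0.01264 - 0)²/4.3 = 0.00003713 W
P_total = P_R1 + P_R2 + P_R3 + P_R4 = 0.04408 W

Final answer: 0.04408 W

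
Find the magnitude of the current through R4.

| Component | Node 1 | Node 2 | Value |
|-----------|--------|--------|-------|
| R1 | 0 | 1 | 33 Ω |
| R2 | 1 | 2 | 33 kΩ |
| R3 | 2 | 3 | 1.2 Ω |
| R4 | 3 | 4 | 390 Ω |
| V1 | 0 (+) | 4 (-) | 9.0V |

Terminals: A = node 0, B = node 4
Nodal analysis, taking node 4 as the 0 V reference.
Source V1 fixes V_0 = 9 V.
KCL at each unknown node (sum of currents leaving = 0; resistances in Ω):
  Node 1: (V_1 - 9)/33 + (V_1 - V_2)/33000 = 0
  Node 2: (V_2 - V_1)/33000 + (V_2 - V_3)/1.2 = 0
  Node 3: (V_3 - V_2)/1.2 + (V_3 - 0)/390 = 0
Collecting terms (coefficients in siemens):
  0.03033·V_1 - 0.0000303·V_2 = 0.2727
  0.8334·V_2 - 0.0000303·V_1 - 0.8333·V_3 = 0
  0.8359·V_3 - 0.8333·V_2 = 0
Solving these 3 simultaneous equations (Gaussian elimination) gives:
  V_1 = 8.991 V, V_2 = 0.1053 V, V_3 = 0.105 V
I_R4 = (V_3 - V_4)/R4 = (0.105 - 0)/390 = 0.0002693 A
|I_R4| = 0.0002693 A

Final answer: |I_R4| = 0.0002693 A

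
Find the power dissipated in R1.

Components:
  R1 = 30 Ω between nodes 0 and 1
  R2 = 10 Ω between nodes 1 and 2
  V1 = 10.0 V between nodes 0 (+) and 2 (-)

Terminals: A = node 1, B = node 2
Nodal analysis, taking node 2 as the 0 V reference.
Source V1 fixes V_0 = 10 V.
KCL at each unknown node (sum of currents leaving = 0; resistances in Ω):
  Node 1: (V_1 - 10)/30 + (V_1 - 0)/10 = 0
Collecting terms: 0.1333 × V_1 = 0.3333  =>  V_1 = 2.5 V
I_R1 = (V_0 - V_1)/R1 = (10 - 2.5)/30 = 0.25 A
P_R1 = I_R1² × R1 = (0.25)² × 30 = 1.875 W

Final answer: 1.875 W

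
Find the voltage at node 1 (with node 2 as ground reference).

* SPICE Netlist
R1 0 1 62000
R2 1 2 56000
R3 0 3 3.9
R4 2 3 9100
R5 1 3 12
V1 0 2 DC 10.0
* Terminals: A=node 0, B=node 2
Nodal analysis, taking node 2 as the 0 V reference.
Source V1 fixes V_0 = 10 V.
KCL at each unknown node (sum of currents leaving = 0; resistances in Ω):
  Node 1: (V_1 - 10)/62000 + (V_1 - 0)/56000 + (V_1 - V_3)/12 = 0
  Node 3: (V_3 - 10)/3.9 + (V_3 - 0)/9100 + (V_3 - V_1)/12 = 0
Collecting terms (coefficients in siemens):
  0.08337·V_1 - 0.08333·V_3 = 0.0001613
  0.3399·V_3 - 0.08333·V_1 = 2.564
Determinant D = (0.08337)(0.3399) - (-0.08333)(-0.08333) = 0.02139
V_1 = [(0.0001613)(0.3399) - (-0.08333)(2.564)]/D = 9.993 V
V_3 = [(0.08337)(2.564) - (0.0001613)(-0.08333)]/D = 9.995 V
The requested potential is V_1 = 9.993 V.

Final answer: V_1 = 9.993 V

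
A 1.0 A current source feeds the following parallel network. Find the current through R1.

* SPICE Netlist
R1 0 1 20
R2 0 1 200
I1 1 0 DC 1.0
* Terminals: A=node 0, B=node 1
All resistors sit directly between nodes 0 and 1, so they are in parallel and share one voltage V; the full source current 1 A splits among them.
1/R_par = 1/20 + 1/200 = 0.055 S  =>  R_par = 18.18 Ω
V = I × R_par = 1 × 18.18 = 18.18 V
I_R1 = V/R1 = 18.18/20 = 0.9091 A

Final answer: 0.9091 A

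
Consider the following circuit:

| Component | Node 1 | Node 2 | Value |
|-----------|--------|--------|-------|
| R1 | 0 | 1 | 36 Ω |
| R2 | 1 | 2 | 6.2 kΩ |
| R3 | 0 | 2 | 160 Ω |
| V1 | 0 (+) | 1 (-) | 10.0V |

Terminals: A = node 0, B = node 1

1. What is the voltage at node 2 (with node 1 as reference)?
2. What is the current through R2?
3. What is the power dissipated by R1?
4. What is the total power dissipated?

Nodal analysis, taking node 1 as the 0 V reference.
Source V1 fixes V_0 = 10 V.
KCL at each unknown node (sum of currents leaving = 0; resistances in Ω):
  Node 2: (V_2 - 0)/6200 + (V_2 - 10)/160 = 0
Collecting terms: 0.006411 × V_2 = 0.0625  =>  V_2 = 9.748 V
Part 1:
  Read off the nodal solution: V_2 = 9.748 V
Part 2:
  I_R2 = (V_1 - V_2)/R2 = (0 - 9.748)/6200 = -0.001572 A
  Magnitude: I_R2 = 0.001572 A
Part 3:
  I_R1 = (V_0 - V_1)/R1 = (10 - 0)/36 = 0.2778 A
  P_R1 = I_R1² × R1 = (0.2778)² × 36 = 2.778 W
Part 4:
  Power in each resistor, P = (ΔV)²/R:
    P_R1 = (10 - 0)²/36 = 2.778 W
    P_R2 = (0 - 9.748)²/6200 = 0.01533 W
    P_R3 = (10 - 9.748)²/160 = 0.0003956 W
  P_total = P_R1 + P_R2 + P_R3 = 2.794 W

Final answers:
1. V_2 = 9.748 V
2. I_R2 = 0.001572 A
3. P_R1 = 2.778 W
4. P_total = 2.794 W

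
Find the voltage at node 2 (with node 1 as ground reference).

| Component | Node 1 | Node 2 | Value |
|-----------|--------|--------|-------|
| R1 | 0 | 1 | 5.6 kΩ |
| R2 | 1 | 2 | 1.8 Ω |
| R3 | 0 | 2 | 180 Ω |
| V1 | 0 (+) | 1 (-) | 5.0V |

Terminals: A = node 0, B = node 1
Nodal analysis, taking node 1 as the 0 V reference.
Source V1 fixes V_0 = 5 V.
KCL at each unknown node (sum of currents leaving = 0; resistances in Ω):
  Node 2: (V_2 - 0)/1.8 + (V_2 - 5)/180 = 0
Collecting terms: 0.5611 × V_2 = 0.02778  =>  V_2 = 0.0495 V
The requested potential is V_2 = 0.0495 V.

Final answer: V_2 = 0.0495 V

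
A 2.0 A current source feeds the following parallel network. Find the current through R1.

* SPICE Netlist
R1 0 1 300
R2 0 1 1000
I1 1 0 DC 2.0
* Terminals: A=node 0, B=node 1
All resistors sit directly between nodes 0 and 1, so they are in parallel and share one voltage V; the full source current 2 A splits among them.
1/R_par = 1/300 + 1/1000 = 0.004333 S  =>  R_par = 230.8 Ω
V = I × R_par = 2 × 230.8 = 461.5 V
I_R1 = V/R1 = 461.5/300 = 1.538 A

Final answer: 1.538 A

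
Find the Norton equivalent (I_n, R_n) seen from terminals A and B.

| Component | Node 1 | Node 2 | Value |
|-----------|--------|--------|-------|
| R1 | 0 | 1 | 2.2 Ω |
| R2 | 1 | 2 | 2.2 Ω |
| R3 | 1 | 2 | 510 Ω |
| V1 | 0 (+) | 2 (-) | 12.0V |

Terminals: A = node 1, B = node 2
Find the Thévenin equivalent first; then I_n = V_th/R_th and R_n = R_th.
Step 1 — V_th is the open-circuit voltage V_A - V_B (nothing connected across the terminals).
Nodal analysis, taking node 2 as the 0 V reference.
Source V1 fixes V_0 = 12 V.
KCL at each unknown node (sum of currents leaving = 0; resistances in Ω):
  Node 1: (V_1 - 12)/2.2 + (V_1 - 0)/2.2 + (V_1 - 0)/510 = 0
Collecting terms: 0.9111 × V_1 = 5.455  =>  V_1 = 5.987 V
V_th = V_1 - V_2 = 5.987 - 0 = 5.987 V
Step 2 — R_th: zero the source — replace V1 by a short circuit (node 2 merges into node 0) — and find the resistance seen between A (node 1) and B (node 0).
Reduce the network between node 1 (A) and node 0 (B) by series/parallel combination:
  Rp1 = R1 ‖ R2 ‖ R3 (parallel, all between nodes 0 and 1) = 1/(1/2.2 + 1/2.2 + 1/510) = 1.098 Ω
R_th = 1.098 Ω
I_n = V_th/R_th = 5.987/1.098 = 5.455 A, and R_n = R_th = 1.098 Ω

Final answer: I_n = 5.455 A, R_n = 1.098 Ω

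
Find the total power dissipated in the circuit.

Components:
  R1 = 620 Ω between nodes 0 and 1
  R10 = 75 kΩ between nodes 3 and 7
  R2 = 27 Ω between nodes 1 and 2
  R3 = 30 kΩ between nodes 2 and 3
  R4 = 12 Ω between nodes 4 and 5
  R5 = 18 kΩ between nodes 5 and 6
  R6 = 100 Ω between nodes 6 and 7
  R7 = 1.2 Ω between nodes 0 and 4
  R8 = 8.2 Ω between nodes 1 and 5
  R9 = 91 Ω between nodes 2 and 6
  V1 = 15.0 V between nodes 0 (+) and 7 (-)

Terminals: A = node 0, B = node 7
Nodal analysis, taking node 7 as the 0 V reference.
Source V1 fixes V_0 = 15 V.
KCL at each unknown node (sum of currents leaving = 0; resistances in Ω):
  Node 1: (V_1 - 15)/620 + (V_1 - V_2)/27 + (V_1 - V_5)/8.2 = 0
  Node 2: (V_2 - V_1)/27 + (V_2 - V_3)/30000 + (V_2 - V_6)/91 = 0
  Node 3: (V_3 - V_2)/30000 + (V_3 - 0)/75000 = 0
  Node 4: (V_4 - V_5)/12 + (V_4 - 15)/1.2 = 0
  Node 5: (V_5 - V_4)/12 + (V_5 - V_6)/18000 + (V_5 - V_1)/8.2 = 0
  Node 6: (V_6 - V_5)/18000 + (V_6 - 0)/100 + (V_6 - V_2)/91 = 0
Collecting terms (coefficients in siemens):
  0.1606·V_1 - 0.03704·V_2 - 0.122·V_5 = 0.02419
  0.04806·V_2 - 0.03704·V_1 - 0.00003333·V_3 - 0.01099·V_6 = 0
  0.00004667·V_3 - 0.00003333·V_2 = 0
  0.9167·V_4 - 0.08333·V_5 = 12.5
  0.2053·V_5 - 0.122·V_1 - 0.08333·V_4 - 0.00005556·V_6 = 0
  0.02104·V_6 - 0.01099·V_2 - 0.00005556·V_5 = 0
Solving these 6 simultaneous equations (Gaussian elimination) gives:
  V_1 = 13.7 V, V_2 = 12 V, V_3 = 8.574 V, V_4 = 14.93 V
  V_5 = 14.19 V, V_6 = 6.305 V
Power in each resistor, P = (ΔV)²/R:
  P_R1 = (15 - 13.7)²/620 = 0.002739 W
  P_R2 = (13.7 - 12)²/27 = 0.1062 W
  P_R3 = (12 - 8.574)²/30000 = 0.000392 W
  P_R4 = (14.93 - 14.19)²/12 = 0.04475 W
  P_R5 = (14.19 - 6.305)²/18000 = 0.003457 W
  P_R6 = (6.305 - 0)²/100 = 0.3976 W
  P_R7 = (15 - 14.93)²/1.2 = 0.004475 W
  P_R8 = (13.7 - 14.19)²/8.2 = 0.03014 W
  P_R9 = (12 - 6.305)²/91 = 0.3568 W
  P_R10 = (8.574 - 0)²/75000 = 0.0009801 W
P_total = P_R1 + P_R2 + P_R3 + P_R4 + P_R5 + P_R6 + P_R7 + P_R8 + P_R9 + P_R10 = 0.9475 W

Final answer: 0.9475 W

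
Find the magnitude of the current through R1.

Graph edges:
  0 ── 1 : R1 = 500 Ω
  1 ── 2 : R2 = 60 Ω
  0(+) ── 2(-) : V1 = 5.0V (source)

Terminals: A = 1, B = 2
Nodal analysis, taking node 2 as the 0 V reference.
Source V1 fixes V_0 = 5 V.
KCL at each unknown node (sum of currents leaving = 0; resistances in Ω):
  Node 1: (V_1 - 5)/500 + (V_1 - 0)/60 = 0
Collecting terms: 0.01867 × V_1 = 0.01  =>  V_1 = 0.5357 V
I_R1 = (V_0 - V_1)/R1 = (5 - 0.5357)/500 = 0.008929 A
|I_R1| = 0.008929 A

Final answer: |I_R1| = 0.008929 A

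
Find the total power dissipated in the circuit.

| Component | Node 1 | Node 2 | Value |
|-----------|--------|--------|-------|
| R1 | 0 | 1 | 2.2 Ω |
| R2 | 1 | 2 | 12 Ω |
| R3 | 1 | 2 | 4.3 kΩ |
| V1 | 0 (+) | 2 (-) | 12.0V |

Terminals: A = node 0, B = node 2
Nodal analysis, taking node 2 as the 0 V reference.
Source V1 fixes V_0 = 12 V.
KCL at each unknown node (sum of currents leaving = 0; resistances in Ω):
  Node 1: (V_1 - 12)/2.2 + (V_1 - 0)/12 + (V_1 - 0)/4300 = 0
Collecting terms: 0.5381 × V_1 = 5.455  =>  V_1 = 10.14 V
Power in each resistor, P = (ΔV)²/R:
  P_R1 = (12 - 10.14)²/2.2 = 1.579 W
  P_R2 = (10.14 - 0)²/12 = 8.562 W
  P_R3 = (10.14 - 0)²/4300 = 0.02389 W
P_total = P_R1 + P_R2 + P_R3 = 10.16 W

Final answer: 10.16 W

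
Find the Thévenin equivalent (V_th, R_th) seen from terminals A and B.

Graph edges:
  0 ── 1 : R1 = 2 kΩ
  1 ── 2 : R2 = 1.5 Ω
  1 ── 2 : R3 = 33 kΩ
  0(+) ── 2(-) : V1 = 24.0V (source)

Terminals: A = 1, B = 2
Step 1 — V_th is the open-circuit voltage V_A - V_B (nothing connected across the terminals).
Nodal analysis, taking node 2 as the 0 V reference.
Source V1 fixes V_0 = 24 V.
KCL at each unknown node (sum of currents leaving = 0; resistances in Ω):
  Node 1: (V_1 - 24)/2000 + (V_1 - 0)/1.5 + (V_1 - 0)/33000 = 0
Collecting terms: 0.6672 × V_1 = 0.012  =>  V_1 = 0.01799 V
V_th = V_1 - V_2 = 0.01799 - 0 = 0.01799 V
Step 2 — R_th: zero the source — replace V1 by a short circuit (node 2 merges into node 0) — and find the resistance seen between A (node 1) and B (node 0).
Reduce the network between node 1 (A) and node 0 (B) by series/parallel combination:
  Rp1 = R1 ‖ R2 ‖ R3 (parallel, all between nodes 0 and 1) = 1/(1/2000 + 1/1.5 + 1/33000) = 1.499 Ω
R_th = 1.499 Ω

Final answer: V_th = 0.01799 V, R_th = 1.499 Ω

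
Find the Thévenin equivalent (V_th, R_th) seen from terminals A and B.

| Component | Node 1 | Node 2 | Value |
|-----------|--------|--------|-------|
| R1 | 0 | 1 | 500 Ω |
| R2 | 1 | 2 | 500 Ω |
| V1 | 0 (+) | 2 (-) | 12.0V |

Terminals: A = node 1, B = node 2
Step 1 — V_th is the open-circuit voltage V_A - V_B (nothing connected across the terminals).
Nodal analysis, taking node 2 as the 0 V reference.
Source V1 fixes V_0 = 12 V.
KCL at each unknown node (sum of currents leaving = 0; resistances in Ω):
  Node 1: (V_1 - 12)/500 + (V_1 - 0)/500 = 0
Collecting terms: 0.004 × V_1 = 0.024  =>  V_1 = 6 V
V_th = V_1 - V_2 = 6 - 0 = 6 V
Step 2 — R_th: zero the source — replace V1 by a short circuit (node 2 merges into node 0) — and find the resistance seen between A (node 1) and B (node 0).
Reduce the network between node 1 (A) and node 0 (B) by series/parallel combination:
  Rp1 = R1 ‖ R2 (parallel, both between nodes 0 and 1) = 1/(1/500 + 1/500) = 250 Ω
R_th = 250 Ω

Final answer: V_th = 6 V, R_th = 250 Ω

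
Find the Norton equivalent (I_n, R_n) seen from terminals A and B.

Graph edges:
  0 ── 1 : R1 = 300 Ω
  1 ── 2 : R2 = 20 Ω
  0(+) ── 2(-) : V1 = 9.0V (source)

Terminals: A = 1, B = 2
Find the Thévenin equivalent first; then I_n = V_th/R_th and R_n = R_th.
Step 1 — V_th is the open-circuit voltage V_A - V_B (nothing connected across the terminals).
Nodal analysis, taking node 2 as the 0 V reference.
Source V1 fixes V_0 = 9 V.
KCL at each unknown node (sum of currents leaving = 0; resistances in Ω):
  Node 1: (V_1 - 9)/300 + (V_1 - 0)/20 = 0
Collecting terms: 0.05333 × V_1 = 0.03  =>  V_1 = 0.5625 V
V_th = V_1 - V_2 = 0.5625 - 0 = 0.5625 V
Step 2 — R_th: zero the source — replace V1 by a short circuit (node 2 merges into node 0) — and find the resistance seen between A (node 1) and B (node 0).
Reduce the network between node 1 (A) and node 0 (B) by series/parallel combination:
  Rp1 = R1 ‖ R2 (parallel, both between nodes 0 and 1) = 1/(1/300 + 1/20) = 18.75 Ω
R_th = 18.75 Ω
I_n = V_th/R_th = 0.5625/18.75 = 0.03 A, and R_n = R_th = 18.75 Ω

Final answer: I_n = 0.03 A, R_n = 18.75 Ω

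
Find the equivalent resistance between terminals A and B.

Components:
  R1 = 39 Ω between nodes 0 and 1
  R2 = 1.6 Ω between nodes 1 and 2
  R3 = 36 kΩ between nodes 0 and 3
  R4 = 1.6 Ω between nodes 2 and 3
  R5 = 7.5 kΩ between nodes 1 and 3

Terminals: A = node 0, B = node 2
The network is not a plain series/parallel combination. Inject a 1 A test current into terminal A (node 0) and return it from terminal B (node 2); then R_eq = V_A / (1 A).
Nodal analysis, taking node 2 as the 0 V reference.
Current source I_test pushes 1 A into node 0 and draws it out of node 2.
KCL at each unknown node (sum of currents leaving = 0; resistances in Ω):
  Node 0: (V_0 - V_1)/39 + (V_0 - V_3)/36000 - 1 = 0
  Node 1: (V_1 - V_0)/39 + (V_1 - 0)/1.6 + (V_1 - V_3)/7500 = 0
  Node 3: (V_3 - V_0)/36000 + (V_3 - V_1)/7500 + (V_3 - 0)/1.6 = 0
Collecting terms (coefficients in siemens):
  0.02567·V_0 - 0.02564·V_1 - 0.00002778·V_3 = 1
  0.6508·V_1 - 0.02564·V_0 - 0.0001333·V_3 = 0
  0.6252·V_3 - 0.00002778·V_0 - 0.0001333·V_1 = 0
Solving these 3 simultaneous equations (Gaussian elimination) gives:
  V_0 = 40.55 V, V_1 = 1.598 V, V_3 = 0.002143 V
R_eq = V_0 / 1 A = 40.55 Ω

Final answer: 40.55 Ω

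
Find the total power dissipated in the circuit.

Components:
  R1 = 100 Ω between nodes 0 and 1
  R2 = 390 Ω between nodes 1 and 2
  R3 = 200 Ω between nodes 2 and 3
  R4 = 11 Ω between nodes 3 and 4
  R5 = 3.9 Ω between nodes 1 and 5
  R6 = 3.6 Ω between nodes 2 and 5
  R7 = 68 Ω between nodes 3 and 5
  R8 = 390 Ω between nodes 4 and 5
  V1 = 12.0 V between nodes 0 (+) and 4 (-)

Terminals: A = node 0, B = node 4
Nodal analysis, taking node 4 as the 0 V reference.
Source V1 fixes V_0 = 12 V.
KCL at each unknown node (sum of currents leaving = 0; resistances in Ω):
  Node 1: (V_1 - 12)/100 + (V_1 - V_2)/390 + (V_1 - V_5)/3.9 = 0
  Node 2: (V_2 - V_1)/390 + (V_2 - V_3)/200 + (V_2 - V_5)/3.6 = 0
  Node 3: (V_3 - V_2)/200 + (V_3 - 0)/11 + (V_3 - V_5)/68 = 0
  Node 5: (V_5 - V_1)/3.9 + (V_5 - V_2)/3.6 + (V_5 - V_3)/68 + (V_5 - 0)/390 = 0
Collecting terms (coefficients in siemens):
  0.269·V_1 - 0.002564·V_2 - 0.2564·V_5 = 0.12
  0.2853·V_2 - 0.002564·V_1 - 0.005·V_3 - 0.2778·V_5 = 0
  0.1106·V_3 - 0.005·V_2 - 0.01471·V_5 = 0
  0.5515·V_5 - 0.2564·V_1 - 0.2778·V_2 - 0.01471·V_3 = 0
Solving these 4 simultaneous equations (Gaussian elimination) gives:
  V_1 = 4.372 V, V_2 = 4.022 V, V_3 = 0.724 V, V_5 = 4.078 V
Power in each resistor, P = (ΔV)²/R:
  P_R1 = (12 - 4.372)²/100 = 0.5818 W
  P_R2 = (4.372 - 4.022)²/390 = 0.0003143 W
  P_R3 = (4.022 - 0.724)²/200 = 0.05439 W
  P_R4 = (0.724 - 0)²/11 = 0.04765 W
  P_R5 = (4.372 - 4.078)²/3.9 = 0.02216 W
  P_R6 = (4.022 - 4.078)²/3.6 = 0.0008753 W
  P_R7 = (0.724 - 4.078)²/68 = 0.1655 W
  P_R8 = (0 - 4.078)²/390 = 0.04265 W
P_total = P_R1 + P_R2 + P_R3 + P_R4 + P_R5 + P_R6 + P_R7 + P_R8 = 0.9153 W

Final answer: 0.9153 W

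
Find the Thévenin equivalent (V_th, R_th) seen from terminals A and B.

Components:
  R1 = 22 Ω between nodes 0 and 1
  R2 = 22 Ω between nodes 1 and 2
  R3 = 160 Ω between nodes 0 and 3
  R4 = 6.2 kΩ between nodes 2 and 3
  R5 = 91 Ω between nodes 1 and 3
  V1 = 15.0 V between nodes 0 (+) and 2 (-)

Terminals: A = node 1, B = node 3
Step 1 — V_th is the open-circuit voltage V_A - V_B (nothing connected across the terminals).
Nodal analysis, taking node 2 as the 0 V reference.
Source V1 fixes V_0 = 15 V.
KCL at each unknown node (sum of currents leaving = 0; resistances in Ω):
  Node 1: (V_1 - 15)/22 + (V_1 - 0)/22 + (V_1 - V_3)/91 = 0
  Node 3: (V_3 - 15)/160 + (V_3 - 0)/6200 + (V_3 - V_1)/91 = 0
Collecting terms (coefficients in siemens):
  0.1019·V_1 - 0.01099·V_3 = 0.6818
  0.0174·V_3 - 0.01099·V_1 = 0.09375
Determinant D = (0.1019)(0.0174) - (-0.01099)(-0.01099) = 0.001652
V_1 = [(0.6818)(0.0174) - (-0.01099)(0.09375)]/D = 7.804 V
V_3 = [(0.1019)(0.09375) - (0.6818)(-0.01099)]/D = 10.32 V
V_th = V_1 - V_3 = 7.804 - 10.32 = -2.512 V
Step 2 — R_th: zero the source — replace V1 by a short circuit (node 2 merges into node 0) — and find the resistance seen between A (node 1) and B (node 3).
Reduce the network between node 1 (A) and node 3 (B) by series/parallel combination:
  Rp1 = R1 ‖ R2 (parallel, both between nodes 0 and 1) = 1/(1/22 + 1/22) = 11 Ω
  Rp2 = R3 ‖ R4 (parallel, both between nodes 0 and 3) = 1/(1/160 + 1/6200) = 156 Ω
  Rs1 = Rp1 + Rp2 (series, joined only at node 0) = 11 + 156 = 167 Ω
  Rp3 = R5 ‖ Rs1 (parallel, both between nodes 1 and 3) = 1/(1/91 + 1/167) = 58.9 Ω
R_th = 58.9 Ω

Final answer: V_th = -2.512 V, R_th = 58.9 Ω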